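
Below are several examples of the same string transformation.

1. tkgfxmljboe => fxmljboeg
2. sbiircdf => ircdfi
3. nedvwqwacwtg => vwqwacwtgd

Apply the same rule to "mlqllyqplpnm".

llyqplpnmq

Rule — delete the first 2 characters, then move the first character to the end.
"mlqllyqplpnm" → "qllyqplpnm" → "llyqplpnmq".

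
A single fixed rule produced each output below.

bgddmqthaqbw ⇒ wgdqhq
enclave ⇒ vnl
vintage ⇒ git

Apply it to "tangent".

nag

In each case the input is transformed by: keep every other character starting from the second (positions 2nd, 4th, 6th, ...), then move the last character to the front.
"tangent" → "agn" → "nag".
(Check on "bgddmqthaqbw": → "gdqhqw" → "wgdqhq" ✓)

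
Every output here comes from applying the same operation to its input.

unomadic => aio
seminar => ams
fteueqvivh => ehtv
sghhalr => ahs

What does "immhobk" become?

bko

Rule — sort the characters into alphabetical order, then keep one character in every 3, starting at position 1 (positions 1st, 4th, 7th, ...).
Applying that to "immhobk" gives "bko".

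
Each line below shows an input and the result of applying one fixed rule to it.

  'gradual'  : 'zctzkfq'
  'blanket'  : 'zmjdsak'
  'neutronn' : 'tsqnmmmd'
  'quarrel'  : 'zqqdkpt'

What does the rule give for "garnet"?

The transformation: move the first 2 characters to the end (rotate left by 2), then shift every letter 1 place backward in the alphabet (wrapping around).
For "garnet" the result is "qmdsfz".

qmdsfz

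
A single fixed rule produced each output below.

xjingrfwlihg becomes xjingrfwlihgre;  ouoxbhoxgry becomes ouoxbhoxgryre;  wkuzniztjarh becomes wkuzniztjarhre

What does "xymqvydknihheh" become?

Rule — append "re".
For "xymqvydknihheh" the result is "xymqvydknihhehre".

xymqvydknihhehre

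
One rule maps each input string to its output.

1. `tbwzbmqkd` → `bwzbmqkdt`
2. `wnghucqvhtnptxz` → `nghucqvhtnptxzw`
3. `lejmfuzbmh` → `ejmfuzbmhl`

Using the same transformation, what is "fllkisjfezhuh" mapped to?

The transformation: move the first character to the end.
For "fllkisjfezhuh" the result is "llkisjfezhuhf".

llkisjfezhuhf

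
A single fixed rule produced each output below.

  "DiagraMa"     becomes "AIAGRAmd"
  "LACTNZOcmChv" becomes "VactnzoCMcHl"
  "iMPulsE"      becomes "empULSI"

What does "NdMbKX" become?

xDmBkn

In each case the input is transformed by: swap the first and last characters, then flip the case of every letter.
Starting from "NdMbKX": after the first operation, "XdMbKN"; after the second, "xDmBkn".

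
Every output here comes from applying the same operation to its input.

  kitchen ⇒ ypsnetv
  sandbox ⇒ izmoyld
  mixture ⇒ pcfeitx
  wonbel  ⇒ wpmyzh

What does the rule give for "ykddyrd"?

ocjoovj

The rule is to reverse the string, then shift every letter 11 places forward in the alphabet (wrapping around).
So "ykddyrd" becomes "ocjoovj".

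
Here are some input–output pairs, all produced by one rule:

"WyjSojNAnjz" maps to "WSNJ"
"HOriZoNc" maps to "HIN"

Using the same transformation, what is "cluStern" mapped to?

CSR

Looking at the pairs, the operation is to keep one character in every 3, starting at position 1 (positions 1st, 4th, 7th, ...), then convert every letter to uppercase.
Working it through for "cluStern": intermediate "cSr", final "CSR".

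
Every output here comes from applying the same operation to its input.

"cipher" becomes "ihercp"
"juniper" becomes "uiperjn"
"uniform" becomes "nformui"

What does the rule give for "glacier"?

The rule is to move the first 2 characters to the end (rotate left by 2), then swap the first and last characters.
Working it through for "glacier": intermediate "aciergl", final "lcierga".

lcierga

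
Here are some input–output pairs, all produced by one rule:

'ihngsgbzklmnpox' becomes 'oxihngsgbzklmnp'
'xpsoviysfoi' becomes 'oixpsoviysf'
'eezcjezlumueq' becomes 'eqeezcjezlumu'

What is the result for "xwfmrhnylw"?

Looking at the pairs, the operation is to move the last 2 characters to the front (rotate right by 2).
Doing the same to "xwfmrhnylw": "lwxwfmrhny".

lwxwfmrhny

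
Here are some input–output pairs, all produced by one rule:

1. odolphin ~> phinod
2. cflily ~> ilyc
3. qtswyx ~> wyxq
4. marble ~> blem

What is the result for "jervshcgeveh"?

The transformation: swap the front and back halves of the string, then delete the last 2 characters.
"jervshcgeveh" → "cgevehjervsh" → "cgevehjerv".
(Check on "cflily": → "ilycfl" → "ilyc" ✓)

cgevehjerv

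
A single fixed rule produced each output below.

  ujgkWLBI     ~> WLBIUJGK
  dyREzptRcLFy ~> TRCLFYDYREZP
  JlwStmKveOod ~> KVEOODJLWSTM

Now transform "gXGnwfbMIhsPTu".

The transformation: swap the front and back halves of the string, then convert every letter to uppercase.
Applying that to "gXGnwfbMIhsPTu" gives "MIHSPTUGXGNWFB".

MIHSPTUGXGNWFB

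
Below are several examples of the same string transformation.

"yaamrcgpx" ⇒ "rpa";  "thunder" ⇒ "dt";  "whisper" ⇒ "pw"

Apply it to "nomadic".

dn

Looking at the pairs, the operation is to move the first 2 characters to the end (rotate left by 2), then keep one character in every 3, starting at position 3 (positions 3rd, 6th, 9th, ...).
"nomadic" → "madicno" → "dn".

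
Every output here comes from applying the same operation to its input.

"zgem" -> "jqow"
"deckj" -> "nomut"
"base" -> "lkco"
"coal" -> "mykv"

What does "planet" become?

The transformation: shift every letter 10 places forward in the alphabet (wrapping around).
Doing the same to "planet": "zvkxod".

zvkxod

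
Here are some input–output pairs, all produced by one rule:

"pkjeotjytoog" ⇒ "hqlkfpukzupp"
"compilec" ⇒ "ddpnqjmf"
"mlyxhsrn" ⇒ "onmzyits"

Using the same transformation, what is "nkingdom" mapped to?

noljohep

What's happening: move the last character to the front, then shift every letter 1 place forward in the alphabet (wrapping around).
For "nkingdom", step one produces "mnkingdo"; step two turns that into "noljohep".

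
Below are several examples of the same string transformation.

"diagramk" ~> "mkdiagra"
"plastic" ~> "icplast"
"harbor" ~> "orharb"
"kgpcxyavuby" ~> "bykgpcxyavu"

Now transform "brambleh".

ehbrambl

What's happening: move the last 2 characters to the front (rotate right by 2).
On "brambleh" that produces "ehbrambl".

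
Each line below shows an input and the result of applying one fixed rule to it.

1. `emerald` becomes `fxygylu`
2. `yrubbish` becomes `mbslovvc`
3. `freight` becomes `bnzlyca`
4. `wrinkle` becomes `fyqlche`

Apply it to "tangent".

hnnuhay

Rule — shift every letter 6 places backward in the alphabet (wrapping around), then move the last 2 characters to the front (rotate right by 2).
Starting from "tangent": after the first operation, "nuhayhn"; after the second, "hnnuhay".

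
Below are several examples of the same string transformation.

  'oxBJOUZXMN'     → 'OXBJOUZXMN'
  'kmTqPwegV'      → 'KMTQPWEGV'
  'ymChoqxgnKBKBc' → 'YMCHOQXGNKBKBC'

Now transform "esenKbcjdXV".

The pattern: convert every letter to uppercase.
On "esenKbcjdXV" that produces "ESENKBCJDXV".

ESENKBCJDXV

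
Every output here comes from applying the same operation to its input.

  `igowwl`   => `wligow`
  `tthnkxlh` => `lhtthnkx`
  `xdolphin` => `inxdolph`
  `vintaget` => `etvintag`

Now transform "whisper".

erwhisp

The transformation: move the last 2 characters to the front (rotate right by 2).
So "whisper" becomes "erwhisp".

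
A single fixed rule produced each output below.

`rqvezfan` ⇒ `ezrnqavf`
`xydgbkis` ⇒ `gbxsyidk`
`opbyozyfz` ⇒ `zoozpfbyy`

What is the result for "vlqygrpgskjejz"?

The transformation: take characters alternately from the front and the back (1st, last, 2nd, 2nd-last, ...), then move the last 2 characters to the front (rotate right by 2).
Working it through for "vlqygrpgskjejz": intermediate "vzljqeyjgkrspg", final "pgvzljqeyjgkrs".

pgvzljqeyjgkrs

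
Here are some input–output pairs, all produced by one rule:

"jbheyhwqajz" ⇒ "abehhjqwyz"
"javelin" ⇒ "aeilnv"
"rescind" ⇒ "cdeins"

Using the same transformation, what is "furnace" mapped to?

acenru

What's happening: delete the first character, then sort the characters into alphabetical order.
Applying that to "furnace" gives "acenru".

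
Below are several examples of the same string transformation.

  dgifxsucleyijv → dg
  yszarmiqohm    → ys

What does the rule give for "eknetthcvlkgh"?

ek

In each case the input is transformed by: keep only the first 2 characters.
For "eknetthcvlkgh" the result is "ek".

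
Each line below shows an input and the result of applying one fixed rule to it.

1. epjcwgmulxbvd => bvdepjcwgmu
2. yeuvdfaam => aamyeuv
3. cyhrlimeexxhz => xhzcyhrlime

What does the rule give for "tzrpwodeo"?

deotzrp

Looking at the pairs, the operation is to move the last 3 characters to the front (rotate right by 3), then delete the last 2 characters.
So "tzrpwodeo" becomes "deotzrp".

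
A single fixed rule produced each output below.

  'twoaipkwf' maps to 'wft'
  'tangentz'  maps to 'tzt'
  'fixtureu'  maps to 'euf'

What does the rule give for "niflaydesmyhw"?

Each output is the input with this applied: move the first character to the end, then keep only the last 3 characters.
On "niflaydesmyhw": the first step gives "iflaydesmyhwn", and the second then gives "hwn".

hwn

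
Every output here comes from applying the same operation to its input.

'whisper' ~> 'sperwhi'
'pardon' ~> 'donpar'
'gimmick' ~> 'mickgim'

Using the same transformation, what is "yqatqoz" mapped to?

In each case the input is transformed by: move the first 3 characters to the end (rotate left by 3).
"yqatqoz" → "tqozyqa".

tqozyqa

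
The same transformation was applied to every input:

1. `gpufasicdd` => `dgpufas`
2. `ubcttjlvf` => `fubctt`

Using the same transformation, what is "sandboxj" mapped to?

jsand

The transformation: move the last character to the front, then delete the last 3 characters.
On "sandboxj": the first step gives "jsandbox", and the second then gives "jsand".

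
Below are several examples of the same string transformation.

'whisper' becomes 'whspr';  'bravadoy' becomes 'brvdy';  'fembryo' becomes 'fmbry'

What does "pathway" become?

pthwy

Each output is the input with this applied: remove every vowel.
"pathway" → "pthwy".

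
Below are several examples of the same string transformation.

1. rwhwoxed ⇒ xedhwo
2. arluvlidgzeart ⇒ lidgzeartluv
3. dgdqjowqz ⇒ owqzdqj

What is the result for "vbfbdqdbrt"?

qdbrtfbd

The rule is to delete the first 2 characters, then move the first 3 characters to the end (rotate left by 3).
Working it through for "vbfbdqdbrt": intermediate "fbdqdbrt", final "qdbrtfbd".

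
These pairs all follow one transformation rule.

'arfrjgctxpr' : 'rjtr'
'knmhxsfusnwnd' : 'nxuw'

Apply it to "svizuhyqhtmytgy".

vuqmg

The rule is to keep one character in every 3, starting at position 2 (positions 2nd, 5th, 8th, ...).
So "svizuhyqhtmytgy" becomes "vuqmg".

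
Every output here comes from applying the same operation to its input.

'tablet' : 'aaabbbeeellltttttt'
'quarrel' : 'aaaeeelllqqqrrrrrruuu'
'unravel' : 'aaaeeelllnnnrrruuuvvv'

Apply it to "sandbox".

Looking at the pairs, the operation is to sort the characters into alphabetical order, then repeat every character 3 times.
Applying both steps to "sandbox": "abdnosx", then "aaabbbdddnnnooosssxxx".
(Check on "tablet": → "abeltt" → "aaabbbeeellltttttt" ✓)

aaabbbdddnnnooosssxxx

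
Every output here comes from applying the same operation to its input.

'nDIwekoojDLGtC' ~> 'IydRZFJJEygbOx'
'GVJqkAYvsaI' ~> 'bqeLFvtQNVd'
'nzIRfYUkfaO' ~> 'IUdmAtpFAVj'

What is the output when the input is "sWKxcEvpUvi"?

NrfSXzQKpQD

What's happening: flip the case of every letter, then shift every letter 5 places backward in the alphabet (wrapping around).
On "sWKxcEvpUvi": the first step gives "SwkXCeVPuVI", and the second then gives "NrfSXzQKpQD".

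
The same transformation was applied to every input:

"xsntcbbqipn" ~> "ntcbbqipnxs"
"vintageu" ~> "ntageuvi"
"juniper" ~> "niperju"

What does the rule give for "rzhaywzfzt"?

Looking at the pairs, the operation is to move the first 2 characters to the end (rotate left by 2).
On "rzhaywzfzt" that produces "haywzfztrz".

haywzfztrz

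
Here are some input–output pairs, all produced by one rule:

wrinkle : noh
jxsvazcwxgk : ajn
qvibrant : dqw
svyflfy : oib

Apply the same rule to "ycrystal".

The rule is to shift every letter 3 places forward in the alphabet (wrapping around), then keep only the last 3 characters.
Starting from "ycrystal": after the first operation, "bfubvwdo"; after the second, "wdo".

wdo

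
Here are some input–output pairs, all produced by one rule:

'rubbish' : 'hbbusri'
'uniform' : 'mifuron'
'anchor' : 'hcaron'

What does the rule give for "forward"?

fdawrro

The rule is to sort the characters into reverse alphabetical order, then move the last 3 characters to the front (rotate right by 3).
"forward" → "wrrofda" → "fdawrro".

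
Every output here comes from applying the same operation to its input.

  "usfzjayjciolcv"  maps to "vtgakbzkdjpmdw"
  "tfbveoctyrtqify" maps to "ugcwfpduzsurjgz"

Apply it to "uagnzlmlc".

vbhoamnmd

Rule — shift every letter 1 place forward in the alphabet (wrapping around).
For "uagnzlmlc" the result is "vbhoamnmd".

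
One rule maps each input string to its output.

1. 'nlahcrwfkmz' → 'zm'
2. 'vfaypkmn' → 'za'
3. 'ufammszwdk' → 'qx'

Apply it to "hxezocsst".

fg

Each output is the input with this applied: shift every letter 13 places forward in the alphabet (wrapping around) — i.e. ROT13, then keep only the last 2 characters.
"hxezocsst" → "ukrmbpffg" → "fg".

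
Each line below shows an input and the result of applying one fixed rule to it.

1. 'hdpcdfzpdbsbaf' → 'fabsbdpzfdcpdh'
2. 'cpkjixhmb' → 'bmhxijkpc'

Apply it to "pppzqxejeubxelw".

wlexbuejexqzppp

Looking at the pairs, the operation is to reverse the string.
So "pppzqxejeubxelw" becomes "wlexbuejexqzppp".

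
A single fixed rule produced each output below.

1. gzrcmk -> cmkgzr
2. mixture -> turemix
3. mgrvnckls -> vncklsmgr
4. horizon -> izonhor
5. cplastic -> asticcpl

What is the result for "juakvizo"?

kvizojua

Each output is the input with this applied: move the first 3 characters to the end (rotate left by 3).
"juakvizo" → "kvizojua".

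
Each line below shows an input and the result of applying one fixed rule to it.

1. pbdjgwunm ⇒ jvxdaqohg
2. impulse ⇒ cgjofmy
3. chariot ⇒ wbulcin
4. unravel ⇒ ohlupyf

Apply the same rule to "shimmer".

mbcggyl

What's happening: shift every letter 6 places backward in the alphabet (wrapping around).
"shimmer" → "mbcggyl".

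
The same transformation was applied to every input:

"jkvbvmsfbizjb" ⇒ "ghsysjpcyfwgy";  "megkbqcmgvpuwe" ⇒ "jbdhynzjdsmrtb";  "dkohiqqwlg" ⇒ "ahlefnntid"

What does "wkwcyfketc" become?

thtzvchbqz

Rule — shift every letter 3 places backward in the alphabet (wrapping around).
Applying that to "wkwcyfketc" gives "thtzvchbqz".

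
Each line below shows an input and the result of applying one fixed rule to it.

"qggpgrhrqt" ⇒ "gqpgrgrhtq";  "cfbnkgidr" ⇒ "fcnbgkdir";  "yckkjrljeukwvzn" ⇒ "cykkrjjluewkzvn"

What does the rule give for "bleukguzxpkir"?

lbuegkzupxikr

What's happening: swap each adjacent pair of characters (1↔2, 3↔4, ...).
On "bleukguzxpkir" that produces "lbuegkzupxikr".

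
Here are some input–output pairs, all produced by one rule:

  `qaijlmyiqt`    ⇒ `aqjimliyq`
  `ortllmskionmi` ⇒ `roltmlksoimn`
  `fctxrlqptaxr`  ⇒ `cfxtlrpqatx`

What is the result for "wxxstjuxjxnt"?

xwsxjtxuxjn

The pattern: delete the last character, then swap each adjacent pair of characters (1↔2, 3↔4, ...).
"wxxstjuxjxnt" → "wxxstjuxjxn" → "xwsxjtxuxjn".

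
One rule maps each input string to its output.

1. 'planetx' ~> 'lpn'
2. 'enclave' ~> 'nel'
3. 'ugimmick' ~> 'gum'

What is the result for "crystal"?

rcs

The rule is to swap each adjacent pair of characters (1↔2, 3↔4, ...), then keep only the first 3 characters.
On "crystal": the first step gives "rcsyatl", and the second then gives "rcs".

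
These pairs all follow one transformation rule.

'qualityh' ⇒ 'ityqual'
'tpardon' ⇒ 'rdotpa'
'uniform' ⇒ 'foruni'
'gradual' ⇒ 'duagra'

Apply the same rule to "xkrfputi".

What's happening: delete the last character, then move the last 3 characters to the front (rotate right by 3).
Applying both steps to "xkrfputi": "xkrfput", then "putxkrf".

putxkrf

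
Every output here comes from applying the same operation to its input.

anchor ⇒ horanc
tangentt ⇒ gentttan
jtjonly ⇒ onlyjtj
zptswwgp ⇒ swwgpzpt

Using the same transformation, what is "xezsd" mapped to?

sdxez

Rule — move the first 3 characters to the end (rotate left by 3).
"xezsd" → "sdxez".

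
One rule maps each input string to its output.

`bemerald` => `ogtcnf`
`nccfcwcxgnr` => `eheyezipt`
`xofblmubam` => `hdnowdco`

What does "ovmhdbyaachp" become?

What's happening: delete the first 2 characters, then shift every letter 2 places forward in the alphabet (wrapping around).
Applying both steps to "ovmhdbyaachp": "mhdbyaachp", then "ojfdaccejr".

ojfdaccejr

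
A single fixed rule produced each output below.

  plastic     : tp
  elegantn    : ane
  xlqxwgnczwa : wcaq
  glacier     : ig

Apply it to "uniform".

ou

The rule is to move the first 3 characters to the end (rotate left by 3), then keep one character in every 3, starting at position 2 (positions 2nd, 5th, 8th, ...).
On "uniform": the first step gives "formuni", and the second then gives "ou".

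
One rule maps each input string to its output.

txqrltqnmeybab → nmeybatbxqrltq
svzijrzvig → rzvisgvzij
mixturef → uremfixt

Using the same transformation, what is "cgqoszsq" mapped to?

szscqgqo

What's happening: swap the first and last characters, then swap the front and back halves of the string.
On "cgqoszsq": the first step gives "qgqoszsc", and the second then gives "szscqgqo".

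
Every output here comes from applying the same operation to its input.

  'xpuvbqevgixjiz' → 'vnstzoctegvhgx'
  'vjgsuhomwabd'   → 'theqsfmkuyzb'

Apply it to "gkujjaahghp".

eishhyyfefn

The transformation: shift every letter 2 places backward in the alphabet (wrapping around).
Doing the same to "gkujjaahghp": "eishhyyfefn".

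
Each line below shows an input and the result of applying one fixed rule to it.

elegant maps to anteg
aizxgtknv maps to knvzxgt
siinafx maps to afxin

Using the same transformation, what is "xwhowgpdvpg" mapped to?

What's happening: delete the first 2 characters, then move the last 3 characters to the front (rotate right by 3).
Starting from "xwhowgpdvpg": after the first operation, "howgpdvpg"; after the second, "vpghowgpd".
(Check on "elegant": → "egant" → "anteg" ✓)

vpghowgpd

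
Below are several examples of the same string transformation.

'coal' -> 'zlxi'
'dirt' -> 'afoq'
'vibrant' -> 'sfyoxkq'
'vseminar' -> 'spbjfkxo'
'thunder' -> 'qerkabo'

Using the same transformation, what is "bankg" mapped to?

yxkhd

The pattern: shift every letter 3 places backward in the alphabet (wrapping around).
On "bankg" that produces "yxkhd".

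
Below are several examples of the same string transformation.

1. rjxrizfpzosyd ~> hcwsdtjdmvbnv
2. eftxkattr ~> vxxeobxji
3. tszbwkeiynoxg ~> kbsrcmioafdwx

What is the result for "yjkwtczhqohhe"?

illsuldgxaonc

The transformation: reverse the string, then shift every letter 4 places forward in the alphabet (wrapping around).
So "yjkwtczhqohhe" becomes "illsuldgxaonc".
(Check on "rjxrizfpzosyd": → "dysozpfzirxjr" → "hcwsdtjdmvbnv" ✓)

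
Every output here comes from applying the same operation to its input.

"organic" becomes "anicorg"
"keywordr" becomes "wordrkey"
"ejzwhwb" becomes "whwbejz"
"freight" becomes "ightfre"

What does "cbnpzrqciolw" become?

Rule — move the first 3 characters to the end (rotate left by 3).
Doing the same to "cbnpzrqciolw": "pzrqciolwcbn".

pzrqciolwcbn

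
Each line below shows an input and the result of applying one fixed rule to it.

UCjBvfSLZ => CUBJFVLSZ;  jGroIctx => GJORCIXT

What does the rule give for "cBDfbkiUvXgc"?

BCFDKBUIXVCG

The transformation: swap each adjacent pair of characters (1↔2, 3↔4, ...), then convert every letter to uppercase.
For "cBDfbkiUvXgc", step one produces "BcfDkbUiXvcg"; step two turns that into "BCFDKBUIXVCG".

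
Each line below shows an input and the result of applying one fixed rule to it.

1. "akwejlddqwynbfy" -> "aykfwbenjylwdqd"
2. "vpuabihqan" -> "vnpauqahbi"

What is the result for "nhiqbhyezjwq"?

nqhwijqzbehy

The rule is to take characters alternately from the front and the back (1st, last, 2nd, 2nd-last, ...).
So "nhiqbhyezjwq" becomes "nqhwijqzbehy".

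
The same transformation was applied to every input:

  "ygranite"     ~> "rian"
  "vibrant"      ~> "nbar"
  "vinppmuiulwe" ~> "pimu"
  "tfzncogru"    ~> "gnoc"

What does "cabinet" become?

ebni

In each case the input is transformed by: take characters alternately from the front and the back (1st, last, 2nd, 2nd-last, ...), then keep only the last 4 characters.
For "cabinet", step one produces "ctaebni"; step two turns that into "ebni".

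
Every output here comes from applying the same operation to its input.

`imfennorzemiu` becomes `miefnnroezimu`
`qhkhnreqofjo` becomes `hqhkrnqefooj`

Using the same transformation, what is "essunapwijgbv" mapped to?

In each case the input is transformed by: swap each adjacent pair of characters (1↔2, 3↔4, ...).
On "essunapwijgbv" that produces "seusanwpjibgv".

seusanwpjibgv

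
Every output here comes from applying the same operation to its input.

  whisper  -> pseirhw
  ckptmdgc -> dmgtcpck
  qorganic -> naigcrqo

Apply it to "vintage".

atgneiv

Looking at the pairs, the operation is to move the last 3 characters to the front (rotate right by 3), then take characters alternately from the front and the back (1st, last, 2nd, 2nd-last, ...).
Working it through for "vintage": intermediate "agevint", final "atgneiv".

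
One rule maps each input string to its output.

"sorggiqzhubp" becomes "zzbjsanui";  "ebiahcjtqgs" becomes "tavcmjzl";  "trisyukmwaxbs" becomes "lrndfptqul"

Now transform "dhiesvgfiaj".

xlozybtc

The transformation: shift every letter 7 places backward in the alphabet (wrapping around), then delete the first 3 characters.
For "dhiesvgfiaj", step one produces "wabxlozybtc"; step two turns that into "xlozybtc".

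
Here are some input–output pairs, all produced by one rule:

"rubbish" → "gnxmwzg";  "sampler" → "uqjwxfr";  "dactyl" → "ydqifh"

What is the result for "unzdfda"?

Rule — shift every letter 5 places forward in the alphabet (wrapping around), then move the first 3 characters to the end (rotate left by 3).
On "unzdfda": the first step gives "zseikif", and the second then gives "ikifzse".

ikifzse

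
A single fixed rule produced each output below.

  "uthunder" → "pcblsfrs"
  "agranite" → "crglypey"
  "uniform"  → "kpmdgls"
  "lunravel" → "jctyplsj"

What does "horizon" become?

lmxgpmf

The rule is to shift every letter 2 places backward in the alphabet (wrapping around), then reverse the string.
On "horizon" that produces "lmxgpmf".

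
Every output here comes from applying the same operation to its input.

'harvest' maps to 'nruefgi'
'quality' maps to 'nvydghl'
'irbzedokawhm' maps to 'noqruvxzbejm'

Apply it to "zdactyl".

npqyglm

In each case the input is transformed by: sort the characters into alphabetical order, then shift every letter 13 places forward in the alphabet (wrapping around) — i.e. ROT13.
"zdactyl" → "acdltyz" → "npqyglm".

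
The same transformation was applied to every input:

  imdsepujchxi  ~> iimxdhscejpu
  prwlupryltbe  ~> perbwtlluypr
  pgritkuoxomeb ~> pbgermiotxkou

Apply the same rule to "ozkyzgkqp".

opzqkkygz

What's happening: take characters alternately from the front and the back (1st, last, 2nd, 2nd-last, ...).
For "ozkyzgkqp" the result is "opzqkkygz".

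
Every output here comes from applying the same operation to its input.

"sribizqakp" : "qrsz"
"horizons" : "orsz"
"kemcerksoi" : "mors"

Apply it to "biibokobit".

koot

The transformation: sort the characters into alphabetical order, then keep only the last 4 characters.
Applying that to "biibokobit" gives "koot".
(Check on "kemcerksoi": → "ceeikkmors" → "mors" ✓)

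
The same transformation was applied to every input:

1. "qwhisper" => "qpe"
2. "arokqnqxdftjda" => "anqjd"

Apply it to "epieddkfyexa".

The pattern: swap each adjacent pair of characters (1↔2, 3↔4, ...), then keep one character in every 3, starting at position 2 (positions 2nd, 5th, 8th, ...).
Working it through for "epieddkfyexa": intermediate "peeiddfkeyax", final "edka".

edka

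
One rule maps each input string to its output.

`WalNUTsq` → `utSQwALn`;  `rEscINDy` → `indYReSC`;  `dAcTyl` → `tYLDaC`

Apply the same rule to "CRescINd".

CinDcrES

Rule — swap the front and back halves of the string, then flip the case of every letter.
Starting from "CRescINd": after the first operation, "cINdCRes"; after the second, "CinDcrES".
(Check on "rEscINDy": → "INDyrEsc" → "indYReSC" ✓)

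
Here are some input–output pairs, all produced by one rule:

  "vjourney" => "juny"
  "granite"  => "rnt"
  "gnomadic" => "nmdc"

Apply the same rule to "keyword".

ewr

The transformation: keep every other character starting from the second (positions 2nd, 4th, 6th, ...).
So "keyword" becomes "ewr".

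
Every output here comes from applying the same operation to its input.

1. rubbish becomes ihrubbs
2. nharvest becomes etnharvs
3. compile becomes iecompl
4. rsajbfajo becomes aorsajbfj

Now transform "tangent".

ettangn

Looking at the pairs, the operation is to move the last 2 characters to the front (rotate right by 2), then swap the first and last characters.
Doing the same to "tangent": "ettangn".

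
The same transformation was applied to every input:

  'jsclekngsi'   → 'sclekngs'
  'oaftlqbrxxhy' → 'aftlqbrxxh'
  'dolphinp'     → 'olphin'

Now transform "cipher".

iphe

Rule — move the first character to the end, then delete the last 2 characters.
For "cipher", step one produces "ipherc"; step two turns that into "iphe".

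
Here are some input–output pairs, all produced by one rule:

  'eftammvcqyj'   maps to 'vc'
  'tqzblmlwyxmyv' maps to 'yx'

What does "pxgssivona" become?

The pattern: delete the last 3 characters, then keep only the last 2 characters.
For "pxgssivona", step one produces "pxgssiv"; step two turns that into "iv".
(Check on "eftammvcqyj": → "eftammvc" → "vc" ✓)

iv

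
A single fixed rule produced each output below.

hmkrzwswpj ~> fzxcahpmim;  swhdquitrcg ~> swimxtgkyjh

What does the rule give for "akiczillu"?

The rule is to move the last 2 characters to the front (rotate right by 2), then shift every letter 10 places backward in the alphabet (wrapping around).
For "akiczillu", step one produces "luakiczil"; step two turns that into "bkqayspyb".

bkqayspyb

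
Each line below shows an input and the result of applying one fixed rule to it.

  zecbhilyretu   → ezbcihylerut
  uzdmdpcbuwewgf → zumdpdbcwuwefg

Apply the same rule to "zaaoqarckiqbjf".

azoaaqcrikbqfj

Rule — swap each adjacent pair of characters (1↔2, 3↔4, ...).
"zaaoqarckiqbjf" → "azoaaqcrikbqfj".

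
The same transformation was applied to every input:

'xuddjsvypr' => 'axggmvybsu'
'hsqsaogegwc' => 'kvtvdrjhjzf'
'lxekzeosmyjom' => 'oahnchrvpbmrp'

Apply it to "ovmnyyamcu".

The transformation: shift every letter 3 places forward in the alphabet (wrapping around).
For "ovmnyyamcu" the result is "rypqbbdpfx".

rypqbbdpfx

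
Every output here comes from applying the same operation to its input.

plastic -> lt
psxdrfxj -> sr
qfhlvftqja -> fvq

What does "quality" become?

Rule — move the last character to the front, then keep one character in every 3, starting at position 3 (positions 3rd, 6th, 9th, ...).
"quality" → "ui".

ui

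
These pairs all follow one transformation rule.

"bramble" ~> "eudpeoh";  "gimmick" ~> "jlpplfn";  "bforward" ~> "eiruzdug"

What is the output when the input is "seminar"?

vhplqdu

Rule — shift every letter 3 places forward in the alphabet (wrapping around).
"seminar" → "vhplqdu".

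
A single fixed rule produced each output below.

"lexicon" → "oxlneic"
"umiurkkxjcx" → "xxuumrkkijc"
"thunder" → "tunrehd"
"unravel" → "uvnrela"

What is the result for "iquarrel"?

ruqrilae

The pattern: sort the characters into reverse alphabetical order, then swap each adjacent pair of characters (1↔2, 3↔4, ...).
Starting from "iquarrel": after the first operation, "urrqliea"; after the second, "ruqrilae".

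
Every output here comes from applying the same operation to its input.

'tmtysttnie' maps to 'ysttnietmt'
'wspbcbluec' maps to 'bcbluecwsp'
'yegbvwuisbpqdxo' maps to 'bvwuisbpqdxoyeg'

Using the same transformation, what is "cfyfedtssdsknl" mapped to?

Each output is the input with this applied: move the first 3 characters to the end (rotate left by 3).
Applying that to "cfyfedtssdsknl" gives "fedtssdsknlcfy".

fedtssdsknlcfy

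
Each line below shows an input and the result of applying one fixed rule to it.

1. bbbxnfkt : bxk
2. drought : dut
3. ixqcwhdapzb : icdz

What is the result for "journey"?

jry

Rule — keep one character in every 3, starting at position 1 (positions 1st, 4th, 7th, ...).
For "journey" the result is "jry".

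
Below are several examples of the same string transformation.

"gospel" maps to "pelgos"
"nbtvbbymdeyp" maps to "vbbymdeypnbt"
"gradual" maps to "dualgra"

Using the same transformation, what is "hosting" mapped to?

Each output is the input with this applied: move the first 3 characters to the end (rotate left by 3).
On "hosting" that produces "tinghos".

tinghos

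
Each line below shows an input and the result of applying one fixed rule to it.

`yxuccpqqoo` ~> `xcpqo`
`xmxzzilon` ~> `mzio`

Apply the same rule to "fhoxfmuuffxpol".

The pattern: keep every other character starting from the second (positions 2nd, 4th, 6th, ...).
"fhoxfmuuffxpol" → "hxmufpl".

hxmufpl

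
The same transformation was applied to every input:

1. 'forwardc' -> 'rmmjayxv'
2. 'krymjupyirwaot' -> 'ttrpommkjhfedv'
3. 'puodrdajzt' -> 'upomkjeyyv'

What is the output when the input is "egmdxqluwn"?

The transformation: sort the characters into reverse alphabetical order, then shift every letter 5 places backward in the alphabet (wrapping around).
Starting from "egmdxqluwn": after the first operation, "xwuqnmlged"; after the second, "srplihgbzy".

srplihgbzy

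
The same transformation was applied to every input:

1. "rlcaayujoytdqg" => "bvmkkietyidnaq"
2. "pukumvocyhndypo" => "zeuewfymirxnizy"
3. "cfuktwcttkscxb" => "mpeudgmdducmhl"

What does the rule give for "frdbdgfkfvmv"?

The transformation: shift every letter 10 places forward in the alphabet (wrapping around).
Applying that to "frdbdgfkfvmv" gives "pbnlnqpupfwf".

pbnlnqpupfwf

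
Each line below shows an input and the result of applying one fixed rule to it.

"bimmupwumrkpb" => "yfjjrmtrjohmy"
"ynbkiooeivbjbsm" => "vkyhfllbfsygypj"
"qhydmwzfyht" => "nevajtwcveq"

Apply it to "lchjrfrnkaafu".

izegocokhxxcr

What's happening: shift every letter 3 places backward in the alphabet (wrapping around).
Doing the same to "lchjrfrnkaafu": "izegocokhxxcr".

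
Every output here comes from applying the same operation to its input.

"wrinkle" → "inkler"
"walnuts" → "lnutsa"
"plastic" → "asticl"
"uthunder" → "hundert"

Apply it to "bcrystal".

Looking at the pairs, the operation is to delete the first character, then move the first character to the end.
For "bcrystal" the result is "rystalc".

rystalc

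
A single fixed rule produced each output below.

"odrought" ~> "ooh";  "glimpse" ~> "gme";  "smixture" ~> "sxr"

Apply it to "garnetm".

The pattern: keep one character in every 3, starting at position 1 (positions 1st, 4th, 7th, ...).
For "garnetm" the result is "gnm".

gnm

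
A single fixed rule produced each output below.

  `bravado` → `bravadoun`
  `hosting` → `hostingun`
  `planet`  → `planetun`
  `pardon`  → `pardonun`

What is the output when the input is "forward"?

The transformation: append "un".
For "forward" the result is "forwardun".

forwardun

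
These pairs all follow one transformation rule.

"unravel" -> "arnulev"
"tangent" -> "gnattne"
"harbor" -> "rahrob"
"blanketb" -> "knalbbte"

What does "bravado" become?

In each case the input is transformed by: reverse the string, then move the first 3 characters to the end (rotate left by 3).
"bravado" → "varboda".

varboda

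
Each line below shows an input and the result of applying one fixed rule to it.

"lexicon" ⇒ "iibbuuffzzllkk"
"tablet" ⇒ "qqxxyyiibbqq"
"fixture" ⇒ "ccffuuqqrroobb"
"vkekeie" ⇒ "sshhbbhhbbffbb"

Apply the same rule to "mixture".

jjffuuqqrroobb

The rule is to shift every letter 3 places backward in the alphabet (wrapping around), then double every character.
Applying both steps to "mixture": "jfuqrob", then "jjffuuqqrroobb".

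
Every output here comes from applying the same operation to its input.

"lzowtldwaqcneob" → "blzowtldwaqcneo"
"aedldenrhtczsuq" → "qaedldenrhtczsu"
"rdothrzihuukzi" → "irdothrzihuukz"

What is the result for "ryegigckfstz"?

zryegigckfst

In each case the input is transformed by: move the last character to the front.
Applying that to "ryegigckfstz" gives "zryegigckfst".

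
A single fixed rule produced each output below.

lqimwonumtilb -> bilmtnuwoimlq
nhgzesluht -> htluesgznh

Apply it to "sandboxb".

The rule is to swap each adjacent pair of characters (1↔2, 3↔4, ...), then reverse the string.
"sandboxb" → "asdnobbx" → "xbbondsa".

xbbondsa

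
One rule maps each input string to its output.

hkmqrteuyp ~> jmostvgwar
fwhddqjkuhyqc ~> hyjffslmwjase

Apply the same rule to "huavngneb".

The transformation: shift every letter 2 places forward in the alphabet (wrapping around).
Applying that to "huavngneb" gives "jwcxpipgd".

jwcxpipgd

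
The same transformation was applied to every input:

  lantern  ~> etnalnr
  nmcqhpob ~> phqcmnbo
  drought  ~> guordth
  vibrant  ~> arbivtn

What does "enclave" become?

alcneev

Each output is the input with this applied: move the last 2 characters to the front (rotate right by 2), then reverse the string.
Working it through for "enclave": intermediate "veencla", final "alcneev".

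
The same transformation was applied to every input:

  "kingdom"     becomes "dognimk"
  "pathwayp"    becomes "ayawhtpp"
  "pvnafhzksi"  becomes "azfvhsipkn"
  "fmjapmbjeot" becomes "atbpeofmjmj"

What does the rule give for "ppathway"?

ayawhtpp

The rule is to sort the characters into alphabetical order, then take characters alternately from the front and the back (1st, last, 2nd, 2nd-last, ...).
Applying both steps to "ppathway": "aahpptwy", then "ayawhtpp".
(Check on "pvnafhzksi": → "afhiknpsvz" → "azfvhsipkn" ✓)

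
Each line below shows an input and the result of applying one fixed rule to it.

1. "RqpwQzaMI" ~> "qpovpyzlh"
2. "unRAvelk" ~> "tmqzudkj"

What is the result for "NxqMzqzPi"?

The transformation: shift every letter 1 place backward in the alphabet (wrapping around), then convert every letter to lowercase.
For "NxqMzqzPi" the result is "mwplypyoh".

mwplypyoh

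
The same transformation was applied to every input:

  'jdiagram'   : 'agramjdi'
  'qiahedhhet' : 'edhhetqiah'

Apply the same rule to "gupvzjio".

vzjiogup

Looking at the pairs, the operation is to move the last character to the front, then swap the front and back halves of the string.
Working it through for "gupvzjio": intermediate "ogupvzji", final "vzjiogup".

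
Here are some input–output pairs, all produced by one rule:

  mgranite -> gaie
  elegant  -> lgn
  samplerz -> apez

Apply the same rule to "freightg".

rihg

Rule — keep every other character starting from the second (positions 2nd, 4th, 6th, ...).
So "freightg" becomes "rihg".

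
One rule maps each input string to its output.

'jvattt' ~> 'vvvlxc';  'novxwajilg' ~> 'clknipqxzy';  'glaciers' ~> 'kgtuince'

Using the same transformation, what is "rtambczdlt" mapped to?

ebfnvtvcod

Looking at the pairs, the operation is to swap the front and back halves of the string, then shift every letter 2 places forward in the alphabet (wrapping around).
Applying both steps to "rtambczdlt": "czdltrtamb", then "ebfnvtvcod".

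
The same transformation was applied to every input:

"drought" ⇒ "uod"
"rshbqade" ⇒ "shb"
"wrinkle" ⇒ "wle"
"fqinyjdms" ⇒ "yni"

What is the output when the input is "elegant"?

Rule — sort the characters into reverse alphabetical order, then keep one character in every 3, starting at position 1 (positions 1st, 4th, 7th, ...).
"elegant" → "tnlgeea" → "tga".
(Check on "rshbqade": → "srqhedba" → "shb" ✓)

tga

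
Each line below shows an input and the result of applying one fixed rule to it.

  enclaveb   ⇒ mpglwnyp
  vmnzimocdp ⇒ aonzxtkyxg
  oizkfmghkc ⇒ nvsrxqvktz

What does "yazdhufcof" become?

Looking at the pairs, the operation is to shift every letter 11 places forward in the alphabet (wrapping around), then reverse the string.
"yazdhufcof" → "jlkosfqnzq" → "qznqfsoklj".

qznqfsoklj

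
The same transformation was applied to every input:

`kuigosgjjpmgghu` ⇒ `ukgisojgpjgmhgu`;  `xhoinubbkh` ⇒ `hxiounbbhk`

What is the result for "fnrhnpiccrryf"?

The transformation: swap each adjacent pair of characters (1↔2, 3↔4, ...).
Applying that to "fnrhnpiccrryf" gives "nfhrpncircyrf".

nfhrpncircyrf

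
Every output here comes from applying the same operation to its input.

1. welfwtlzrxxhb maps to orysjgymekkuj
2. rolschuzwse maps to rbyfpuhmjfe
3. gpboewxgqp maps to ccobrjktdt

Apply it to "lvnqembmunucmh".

uiadrzozhahpzy

Looking at the pairs, the operation is to swap the first and last characters, then shift every letter 13 places forward in the alphabet (wrapping around) — i.e. ROT13.
On "lvnqembmunucmh": the first step gives "hvnqembmunucml", and the second then gives "uiadrzozhahpzy".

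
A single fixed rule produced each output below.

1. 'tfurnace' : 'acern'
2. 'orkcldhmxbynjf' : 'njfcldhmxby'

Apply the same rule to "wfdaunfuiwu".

iwuaunfu

Looking at the pairs, the operation is to delete the first 3 characters, then move the last 3 characters to the front (rotate right by 3).
Working it through for "wfdaunfuiwu": intermediate "aunfuiwu", final "iwuaunfu".
(Check on "orkcldhmxbynjf": → "cldhmxbynjf" → "njfcldhmxby" ✓)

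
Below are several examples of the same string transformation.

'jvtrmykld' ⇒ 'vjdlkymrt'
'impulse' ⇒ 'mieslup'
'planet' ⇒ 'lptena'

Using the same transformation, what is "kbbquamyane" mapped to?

The transformation: reverse the string, then move the last 2 characters to the front (rotate right by 2).
"kbbquamyane" → "enaymauqbbk" → "bkenaymauqb".

bkenaymauqb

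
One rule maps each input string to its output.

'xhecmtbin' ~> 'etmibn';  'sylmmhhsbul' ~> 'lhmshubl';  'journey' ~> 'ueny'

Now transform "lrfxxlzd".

Looking at the pairs, the operation is to swap each adjacent pair of characters (1↔2, 3↔4, ...), then delete the first 3 characters.
Applying both steps to "lrfxxlzd": "rlxflxdz", then "flxdz".
(Check on "xhecmtbin": → "hxcetmibn" → "etmibn" ✓)

flxdz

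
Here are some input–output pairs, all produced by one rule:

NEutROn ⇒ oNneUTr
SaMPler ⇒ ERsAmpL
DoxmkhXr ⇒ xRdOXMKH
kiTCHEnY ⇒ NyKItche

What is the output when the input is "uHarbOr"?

What's happening: flip the case of every letter, then move the last 2 characters to the front (rotate right by 2).
Doing the same to "uHarbOr": "oRUhARB".

oRUhARB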